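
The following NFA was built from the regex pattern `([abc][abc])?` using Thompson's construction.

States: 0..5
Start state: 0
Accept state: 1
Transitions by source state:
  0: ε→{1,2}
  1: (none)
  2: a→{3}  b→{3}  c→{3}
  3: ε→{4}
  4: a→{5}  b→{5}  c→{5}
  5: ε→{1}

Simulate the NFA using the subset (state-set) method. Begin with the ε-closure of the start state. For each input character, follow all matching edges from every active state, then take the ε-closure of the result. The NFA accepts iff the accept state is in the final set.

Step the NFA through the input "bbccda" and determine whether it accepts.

Answer: REJECT

Trace:
start: ε-closure({0}) = {0,1,2}
'b' @ 1: {3,4}
'b' @ 2: {1,5}  ✓accept
'c' @ 3: {}  — dead — no transitions
rest 'cda' ignored (set empty)
final: {}; accept 1 not in set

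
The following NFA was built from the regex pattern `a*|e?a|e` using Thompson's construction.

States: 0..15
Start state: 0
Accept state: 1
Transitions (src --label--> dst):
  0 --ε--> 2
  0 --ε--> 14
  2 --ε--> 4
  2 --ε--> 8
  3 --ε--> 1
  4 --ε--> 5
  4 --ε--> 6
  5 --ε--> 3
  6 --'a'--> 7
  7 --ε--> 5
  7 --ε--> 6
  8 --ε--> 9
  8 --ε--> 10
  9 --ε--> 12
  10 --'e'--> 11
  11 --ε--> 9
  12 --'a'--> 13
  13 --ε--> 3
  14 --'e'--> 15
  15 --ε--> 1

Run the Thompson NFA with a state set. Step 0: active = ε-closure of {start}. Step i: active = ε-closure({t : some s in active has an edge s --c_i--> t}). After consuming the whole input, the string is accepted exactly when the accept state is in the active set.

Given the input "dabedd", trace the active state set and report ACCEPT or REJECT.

Answer: REJECT

Derivation:
S₀ = ε-closure({0}) = {0,1,2,3,4,5,6,8,9,10,12,14}
'd' @ 1: {}  — state set empty
rest 'abedd' ignored (set empty)
final: {}; accept 1 not in set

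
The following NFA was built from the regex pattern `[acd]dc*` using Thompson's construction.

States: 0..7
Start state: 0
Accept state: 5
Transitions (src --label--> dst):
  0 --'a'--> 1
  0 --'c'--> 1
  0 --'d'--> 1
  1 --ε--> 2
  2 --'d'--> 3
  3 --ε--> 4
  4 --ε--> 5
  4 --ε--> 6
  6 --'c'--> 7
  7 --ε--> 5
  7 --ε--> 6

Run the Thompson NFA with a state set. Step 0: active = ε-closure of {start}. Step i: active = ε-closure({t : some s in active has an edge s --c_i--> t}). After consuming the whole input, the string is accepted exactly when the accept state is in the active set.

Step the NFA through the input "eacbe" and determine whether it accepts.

Answer: REJECT

Derivation:
S₀ = ε-closure({0}) = {0}
'e' @ 1: {}  — no active states
rest 'acbe' ignored (set empty)
end set {} — state 5 not in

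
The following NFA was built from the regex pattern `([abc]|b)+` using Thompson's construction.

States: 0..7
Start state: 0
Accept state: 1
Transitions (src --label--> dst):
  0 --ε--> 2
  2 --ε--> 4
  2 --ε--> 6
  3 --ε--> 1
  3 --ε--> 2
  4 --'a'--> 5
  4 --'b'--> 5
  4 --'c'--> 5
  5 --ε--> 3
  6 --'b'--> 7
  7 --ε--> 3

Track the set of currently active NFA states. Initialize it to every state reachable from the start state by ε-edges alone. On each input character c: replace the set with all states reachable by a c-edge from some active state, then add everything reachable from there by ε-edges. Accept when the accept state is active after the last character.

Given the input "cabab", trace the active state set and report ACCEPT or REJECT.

initial (ε-close {0}): {0,2,4,6}
'c' @ 1: {1,2,3,4,5,6}  [accepting]
'a' @ 2: {1,2,3,4,5,6}  [accepting]
'b' @ 3: {1,2,3,4,5,6,7}  [accepting]
'a' @ 4: {1,2,3,4,5,6}  [accepting]
'b' @ 5: {1,2,3,4,5,6,7}  [accepting]
final: {1,2,3,4,5,6,7}; accept 1 in set

Answer: ACCEPT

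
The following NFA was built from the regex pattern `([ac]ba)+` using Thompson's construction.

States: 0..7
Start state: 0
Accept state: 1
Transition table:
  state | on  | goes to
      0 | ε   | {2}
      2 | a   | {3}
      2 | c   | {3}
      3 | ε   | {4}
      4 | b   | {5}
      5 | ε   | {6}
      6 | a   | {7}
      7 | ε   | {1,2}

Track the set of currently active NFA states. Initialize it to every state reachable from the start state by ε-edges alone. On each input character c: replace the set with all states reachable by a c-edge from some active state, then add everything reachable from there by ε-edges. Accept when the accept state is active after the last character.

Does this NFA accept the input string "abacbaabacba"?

Answer: ACCEPT

Steps:
initial (ε-close {0}): {0,2}
'a' @ 1: {3,4}
'b' @ 2: {5,6}
'a' @ 3: {1,2,7}  (accept∈set)
'c' @ 4: {3,4}
'b' @ 5: {5,6}
'a' @ 6: {1,2,7}  (accept∈set)
'a' @ 7: {3,4}
'b' @ 8: {5,6}
'a' @ 9: {1,2,7}  (accept∈set)
'c' @ 10: {3,4}
'b' @ 11: {5,6}
'a' @ 12: {1,2,7}  (accept∈set)
after full input: {1,2,7}  (accept=1 in)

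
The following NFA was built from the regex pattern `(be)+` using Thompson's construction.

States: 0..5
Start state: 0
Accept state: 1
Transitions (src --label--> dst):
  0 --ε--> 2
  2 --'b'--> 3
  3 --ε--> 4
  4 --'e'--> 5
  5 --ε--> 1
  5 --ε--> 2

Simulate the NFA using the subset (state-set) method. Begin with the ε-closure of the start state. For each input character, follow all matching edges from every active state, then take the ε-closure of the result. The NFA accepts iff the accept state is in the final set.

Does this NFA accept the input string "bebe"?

Answer: ACCEPT

Steps:
S₀ = ε-closure({0}) = {0,2}
'b' @ 1: {3,4}
'e' @ 2: {1,2,5}  [accepting]
'b' @ 3: {3,4}
'e' @ 4: {1,2,5}  [accepting]
after full input: {1,2,5}  (accept=1 in)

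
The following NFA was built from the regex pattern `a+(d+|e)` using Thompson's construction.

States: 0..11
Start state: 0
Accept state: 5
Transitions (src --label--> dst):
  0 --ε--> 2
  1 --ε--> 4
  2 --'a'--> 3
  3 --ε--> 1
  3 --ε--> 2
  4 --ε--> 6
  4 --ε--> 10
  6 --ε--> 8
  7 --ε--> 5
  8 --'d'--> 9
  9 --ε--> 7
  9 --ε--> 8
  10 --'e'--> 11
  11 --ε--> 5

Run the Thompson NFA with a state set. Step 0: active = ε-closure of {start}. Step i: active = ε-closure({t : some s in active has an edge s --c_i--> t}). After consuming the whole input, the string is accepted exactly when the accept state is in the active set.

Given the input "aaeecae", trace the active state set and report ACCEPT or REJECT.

Answer: REJECT

Derivation:
initial (ε-close {0}): {0,2}
'a' @ 1: {1,2,3,4,6,8,10}
'a' @ 2: {1,2,3,4,6,8,10}
'e' @ 3: {5,11}  ✓accept
'e' @ 4: {}  — dead — no transitions
rest 'cae' ignored (set empty)
final: {}; accept 5 not in set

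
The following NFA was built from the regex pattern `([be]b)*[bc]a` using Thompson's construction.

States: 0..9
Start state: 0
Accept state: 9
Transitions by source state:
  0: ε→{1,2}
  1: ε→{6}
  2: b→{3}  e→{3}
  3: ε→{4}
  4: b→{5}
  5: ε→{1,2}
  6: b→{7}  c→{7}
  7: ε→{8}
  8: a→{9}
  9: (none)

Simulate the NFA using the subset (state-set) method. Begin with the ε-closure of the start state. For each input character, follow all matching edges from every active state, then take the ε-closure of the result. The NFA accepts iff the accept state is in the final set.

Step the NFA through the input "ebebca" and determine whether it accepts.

Answer: ACCEPT

Steps:
start: ε-closure({0}) = {0,1,2,6}
'e' @ 1: {3,4}
'b' @ 2: {1,2,5,6}
'e' @ 3: {3,4}
'b' @ 4: {1,2,5,6}
'c' @ 5: {7,8}
'a' @ 6: {9}  (accept∈set)
end set {9} — state 9 in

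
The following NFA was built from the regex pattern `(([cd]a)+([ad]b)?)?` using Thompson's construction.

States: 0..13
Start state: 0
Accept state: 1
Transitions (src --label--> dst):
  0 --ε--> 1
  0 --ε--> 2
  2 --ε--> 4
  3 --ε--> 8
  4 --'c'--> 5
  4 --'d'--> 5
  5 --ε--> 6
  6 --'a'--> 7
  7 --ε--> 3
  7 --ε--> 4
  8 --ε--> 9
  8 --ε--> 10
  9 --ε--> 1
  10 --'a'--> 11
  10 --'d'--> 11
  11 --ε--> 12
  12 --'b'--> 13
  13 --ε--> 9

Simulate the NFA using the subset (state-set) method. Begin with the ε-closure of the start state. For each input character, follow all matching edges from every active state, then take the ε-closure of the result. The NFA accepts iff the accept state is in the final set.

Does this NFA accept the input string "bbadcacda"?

start: ε-closure({0}) = {0,1,2,4}
'b' @ 1: {}  — state set empty
rest 'badcacda' ignored (set empty)
after full input: {}  (accept=1 not in)

Answer: REJECT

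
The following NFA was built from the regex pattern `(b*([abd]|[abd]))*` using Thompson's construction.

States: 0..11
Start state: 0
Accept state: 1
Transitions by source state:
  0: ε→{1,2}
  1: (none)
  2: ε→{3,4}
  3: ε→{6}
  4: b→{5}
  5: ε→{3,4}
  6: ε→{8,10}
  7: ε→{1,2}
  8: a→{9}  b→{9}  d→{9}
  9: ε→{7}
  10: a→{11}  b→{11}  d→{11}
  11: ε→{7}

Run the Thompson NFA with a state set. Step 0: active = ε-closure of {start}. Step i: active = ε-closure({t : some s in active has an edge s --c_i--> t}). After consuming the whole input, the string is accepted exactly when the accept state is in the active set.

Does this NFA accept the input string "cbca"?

initial (ε-close {0}): {0,1,2,3,4,6,8,10}
'c' @ 1: {}  — state set empty
rest 'bca' ignored (set empty)
after full input: {}  (accept=1 not in)

Answer: REJECT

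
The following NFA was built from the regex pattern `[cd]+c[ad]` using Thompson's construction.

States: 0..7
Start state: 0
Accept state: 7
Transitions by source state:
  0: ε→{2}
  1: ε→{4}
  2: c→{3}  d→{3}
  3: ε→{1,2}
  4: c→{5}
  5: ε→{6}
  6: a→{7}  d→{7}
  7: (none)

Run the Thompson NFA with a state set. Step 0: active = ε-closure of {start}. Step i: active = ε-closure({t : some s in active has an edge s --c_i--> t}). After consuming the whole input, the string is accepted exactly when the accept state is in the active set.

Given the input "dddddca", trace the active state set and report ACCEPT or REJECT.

initial (ε-close {0}): {0,2}
'd' @ 1: {1,2,3,4}
'd' @ 2: {1,2,3,4}
'd' @ 3: {1,2,3,4}
'd' @ 4: {1,2,3,4}
'd' @ 5: {1,2,3,4}
'c' @ 6: {1,2,3,4,5,6}
'a' @ 7: {7}  [accepting]
final: {7}; accept 7 in set

Answer: ACCEPT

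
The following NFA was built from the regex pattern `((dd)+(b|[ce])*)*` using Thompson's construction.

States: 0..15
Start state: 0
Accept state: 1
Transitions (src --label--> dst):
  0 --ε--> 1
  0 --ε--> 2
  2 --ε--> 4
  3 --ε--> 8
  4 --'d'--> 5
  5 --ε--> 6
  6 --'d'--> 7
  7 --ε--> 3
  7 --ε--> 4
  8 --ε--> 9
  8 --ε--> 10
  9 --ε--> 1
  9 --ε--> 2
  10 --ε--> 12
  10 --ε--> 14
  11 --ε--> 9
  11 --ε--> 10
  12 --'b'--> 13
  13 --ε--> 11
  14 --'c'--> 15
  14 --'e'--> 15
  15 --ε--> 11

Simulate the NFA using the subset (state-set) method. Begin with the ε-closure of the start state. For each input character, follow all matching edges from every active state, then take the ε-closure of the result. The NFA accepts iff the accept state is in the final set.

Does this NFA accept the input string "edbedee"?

initial (ε-close {0}): {0,1,2,4}
'e' @ 1: {}  — no active states
rest 'dbedee' ignored (set empty)
final: {}; accept 1 not in set

Answer: REJECT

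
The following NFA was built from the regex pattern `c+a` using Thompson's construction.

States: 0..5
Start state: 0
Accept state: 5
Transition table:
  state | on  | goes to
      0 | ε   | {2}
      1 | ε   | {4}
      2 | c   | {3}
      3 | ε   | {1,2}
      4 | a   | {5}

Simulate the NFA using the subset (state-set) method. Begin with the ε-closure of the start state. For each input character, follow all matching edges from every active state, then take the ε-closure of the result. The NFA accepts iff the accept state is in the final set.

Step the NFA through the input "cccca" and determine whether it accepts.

S₀ = ε-closure({0}) = {0,2}
'c' @ 1: {1,2,3,4}
'c' @ 2: {1,2,3,4}
'c' @ 3: {1,2,3,4}
'c' @ 4: {1,2,3,4}
'a' @ 5: {5}  (accept∈set)
end set {5} — state 5 in

Answer: ACCEPT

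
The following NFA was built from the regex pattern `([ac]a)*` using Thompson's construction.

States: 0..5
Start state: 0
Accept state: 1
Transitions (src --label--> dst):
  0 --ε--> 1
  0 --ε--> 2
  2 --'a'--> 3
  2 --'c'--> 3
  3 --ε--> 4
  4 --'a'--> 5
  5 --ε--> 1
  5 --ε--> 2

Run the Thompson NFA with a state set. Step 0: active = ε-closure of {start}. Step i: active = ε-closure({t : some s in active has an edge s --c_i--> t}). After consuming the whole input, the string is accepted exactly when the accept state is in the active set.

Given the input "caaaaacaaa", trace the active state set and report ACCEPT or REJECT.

S₀ = ε-closure({0}) = {0,1,2}
'c' @ 1: {3,4}
'a' @ 2: {1,2,5}  [accepting]
'a' @ 3: {3,4}
'a' @ 4: {1,2,5}  [accepting]
'a' @ 5: {3,4}
'a' @ 6: {1,2,5}  [accepting]
'c' @ 7: {3,4}
'a' @ 8: {1,2,5}  [accepting]
'a' @ 9: {3,4}
'a' @ 10: {1,2,5}  [accepting]
end set {1,2,5} — state 1 in

Answer: ACCEPT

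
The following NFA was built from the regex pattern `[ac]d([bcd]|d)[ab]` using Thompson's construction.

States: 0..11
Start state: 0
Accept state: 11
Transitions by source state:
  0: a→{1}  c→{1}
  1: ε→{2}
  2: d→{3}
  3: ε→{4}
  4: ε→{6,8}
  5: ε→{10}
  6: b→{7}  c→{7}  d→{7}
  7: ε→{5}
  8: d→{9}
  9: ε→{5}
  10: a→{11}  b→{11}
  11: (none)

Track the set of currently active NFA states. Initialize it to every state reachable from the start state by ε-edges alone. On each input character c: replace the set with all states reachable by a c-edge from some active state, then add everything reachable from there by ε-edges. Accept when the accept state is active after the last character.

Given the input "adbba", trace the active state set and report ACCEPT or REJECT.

Answer: REJECT

Steps:
initial (ε-close {0}): {0}
'a' @ 1: {1,2}
'd' @ 2: {3,4,6,8}
'b' @ 3: {5,7,10}
'b' @ 4: {11}  [accepting]
'a' @ 5: {}  — state set empty
end set {} — state 11 not in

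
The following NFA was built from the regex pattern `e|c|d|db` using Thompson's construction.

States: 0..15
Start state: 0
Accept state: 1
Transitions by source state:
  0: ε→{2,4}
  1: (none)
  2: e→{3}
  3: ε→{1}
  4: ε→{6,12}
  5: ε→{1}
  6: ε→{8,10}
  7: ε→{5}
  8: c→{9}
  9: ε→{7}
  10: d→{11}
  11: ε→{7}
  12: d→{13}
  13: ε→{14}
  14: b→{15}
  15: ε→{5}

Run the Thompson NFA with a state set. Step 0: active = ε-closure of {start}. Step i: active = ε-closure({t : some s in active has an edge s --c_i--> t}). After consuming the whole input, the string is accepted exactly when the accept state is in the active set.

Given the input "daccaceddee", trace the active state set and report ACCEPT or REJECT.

initial (ε-close {0}): {0,2,4,6,8,10,12}
'd' @ 1: {1,5,7,11,13,14}  ✓accept
'a' @ 2: {}  — state set empty
rest 'ccaceddee' ignored (set empty)
final: {}; accept 1 not in set

Answer: REJECT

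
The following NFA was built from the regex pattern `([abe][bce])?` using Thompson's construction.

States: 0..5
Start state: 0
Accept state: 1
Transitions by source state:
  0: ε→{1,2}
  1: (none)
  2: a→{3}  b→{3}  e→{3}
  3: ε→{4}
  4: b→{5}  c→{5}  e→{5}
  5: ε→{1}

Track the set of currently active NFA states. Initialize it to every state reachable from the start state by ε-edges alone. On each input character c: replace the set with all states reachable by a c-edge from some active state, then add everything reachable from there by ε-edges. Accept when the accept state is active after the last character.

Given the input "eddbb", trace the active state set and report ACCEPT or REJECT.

Answer: REJECT

Trace:
S₀ = ε-closure({0}) = {0,1,2}
'e' @ 1: {3,4}
'd' @ 2: {}  — dead — no transitions
rest 'dbb' ignored (set empty)
final: {}; accept 1 not in set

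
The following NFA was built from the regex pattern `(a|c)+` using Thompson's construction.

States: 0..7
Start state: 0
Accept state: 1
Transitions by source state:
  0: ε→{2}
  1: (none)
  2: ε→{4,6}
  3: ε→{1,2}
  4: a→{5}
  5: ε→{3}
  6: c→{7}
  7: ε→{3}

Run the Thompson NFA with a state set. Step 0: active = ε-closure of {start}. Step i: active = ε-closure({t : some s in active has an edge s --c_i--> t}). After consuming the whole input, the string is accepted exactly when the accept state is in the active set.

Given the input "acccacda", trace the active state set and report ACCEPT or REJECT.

Answer: REJECT

Trace:
initial (ε-close {0}): {0,2,4,6}
'a' @ 1: {1,2,3,4,5,6}  [accepting]
'c' @ 2: {1,2,3,4,6,7}  [accepting]
'c' @ 3: {1,2,3,4,6,7}  [accepting]
'c' @ 4: {1,2,3,4,6,7}  [accepting]
'a' @ 5: {1,2,3,4,5,6}  [accepting]
'c' @ 6: {1,2,3,4,6,7}  [accepting]
'd' @ 7: {}  — state set empty
rest 'a' ignored (set empty)
after full input: {}  (accept=1 not in)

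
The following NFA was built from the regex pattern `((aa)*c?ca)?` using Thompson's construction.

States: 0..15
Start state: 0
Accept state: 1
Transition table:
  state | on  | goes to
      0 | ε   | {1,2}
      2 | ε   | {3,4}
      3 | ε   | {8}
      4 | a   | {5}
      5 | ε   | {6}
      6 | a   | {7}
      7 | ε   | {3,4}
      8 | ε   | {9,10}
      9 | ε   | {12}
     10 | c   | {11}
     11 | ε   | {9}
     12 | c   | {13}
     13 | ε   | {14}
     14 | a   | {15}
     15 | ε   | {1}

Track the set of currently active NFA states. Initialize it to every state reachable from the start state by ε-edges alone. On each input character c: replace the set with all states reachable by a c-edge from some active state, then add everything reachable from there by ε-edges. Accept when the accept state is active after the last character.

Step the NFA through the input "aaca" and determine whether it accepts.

Answer: ACCEPT

Trace:
S₀ = ε-closure({0}) = {0,1,2,3,4,8,9,10,12}
'a' @ 1: {5,6}
'a' @ 2: {3,4,7,8,9,10,12}
'c' @ 3: {9,11,12,13,14}
'a' @ 4: {1,15}  (accept∈set)
end set {1,15} — state 1 in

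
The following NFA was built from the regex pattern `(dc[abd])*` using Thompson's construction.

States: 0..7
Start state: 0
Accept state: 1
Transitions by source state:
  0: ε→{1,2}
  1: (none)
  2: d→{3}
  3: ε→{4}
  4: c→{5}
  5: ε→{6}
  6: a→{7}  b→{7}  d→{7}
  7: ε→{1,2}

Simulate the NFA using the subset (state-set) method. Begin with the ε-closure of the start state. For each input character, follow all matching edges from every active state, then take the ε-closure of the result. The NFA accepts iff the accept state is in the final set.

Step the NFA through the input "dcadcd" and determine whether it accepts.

initial (ε-close {0}): {0,1,2}
'd' @ 1: {3,4}
'c' @ 2: {5,6}
'a' @ 3: {1,2,7}  ✓accept
'd' @ 4: {3,4}
'c' @ 5: {5,6}
'd' @ 6: {1,2,7}  ✓accept
final: {1,2,7}; accept 1 in set

Answer: ACCEPT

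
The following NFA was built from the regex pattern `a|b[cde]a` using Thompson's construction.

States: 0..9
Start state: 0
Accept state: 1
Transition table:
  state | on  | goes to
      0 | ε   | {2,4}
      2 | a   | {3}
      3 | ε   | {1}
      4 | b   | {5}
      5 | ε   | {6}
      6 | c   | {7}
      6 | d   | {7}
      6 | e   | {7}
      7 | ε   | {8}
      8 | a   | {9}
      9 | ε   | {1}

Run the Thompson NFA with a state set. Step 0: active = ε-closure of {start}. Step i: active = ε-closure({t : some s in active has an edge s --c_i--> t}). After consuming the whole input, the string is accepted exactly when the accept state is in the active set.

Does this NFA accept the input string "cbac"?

start: ε-closure({0}) = {0,2,4}
'c' @ 1: {}  — no active states
rest 'bac' ignored (set empty)
after full input: {}  (accept=1 not in)

Answer: REJECT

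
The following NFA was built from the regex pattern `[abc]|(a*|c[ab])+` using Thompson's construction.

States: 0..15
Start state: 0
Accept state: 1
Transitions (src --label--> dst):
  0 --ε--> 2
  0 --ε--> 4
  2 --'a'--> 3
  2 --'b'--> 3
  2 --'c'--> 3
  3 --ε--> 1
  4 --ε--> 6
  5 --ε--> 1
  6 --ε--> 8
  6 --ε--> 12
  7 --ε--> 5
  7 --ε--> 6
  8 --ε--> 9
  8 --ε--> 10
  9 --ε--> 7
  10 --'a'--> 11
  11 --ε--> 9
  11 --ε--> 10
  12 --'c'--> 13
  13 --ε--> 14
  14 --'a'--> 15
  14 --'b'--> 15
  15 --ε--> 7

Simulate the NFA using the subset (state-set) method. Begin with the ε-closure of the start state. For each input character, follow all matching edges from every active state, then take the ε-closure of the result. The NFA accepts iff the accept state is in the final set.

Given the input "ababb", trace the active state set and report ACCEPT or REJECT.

initial (ε-close {0}): {0,1,2,4,5,6,7,8,9,10,12}
'a' @ 1: {1,3,5,6,7,8,9,10,11,12}  [accepting]
'b' @ 2: {}  — state set empty
rest 'abb' ignored (set empty)
after full input: {}  (accept=1 not in)

Answer: REJECT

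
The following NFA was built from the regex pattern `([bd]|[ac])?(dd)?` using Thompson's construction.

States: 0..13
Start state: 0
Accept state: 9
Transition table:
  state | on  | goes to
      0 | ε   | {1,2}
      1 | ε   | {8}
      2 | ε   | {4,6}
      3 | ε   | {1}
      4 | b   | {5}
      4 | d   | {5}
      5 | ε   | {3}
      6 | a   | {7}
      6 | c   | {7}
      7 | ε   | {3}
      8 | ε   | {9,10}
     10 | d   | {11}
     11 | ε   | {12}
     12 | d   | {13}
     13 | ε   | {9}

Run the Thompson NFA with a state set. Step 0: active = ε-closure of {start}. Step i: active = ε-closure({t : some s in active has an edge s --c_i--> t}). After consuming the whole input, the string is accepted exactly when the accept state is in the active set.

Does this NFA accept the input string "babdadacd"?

Answer: REJECT

Derivation:
start: ε-closure({0}) = {0,1,2,4,6,8,9,10}
'b' @ 1: {1,3,5,8,9,10}  (accept∈set)
'a' @ 2: {}  — no active states
rest 'bdadacd' ignored (set empty)
final: {}; accept 9 not in set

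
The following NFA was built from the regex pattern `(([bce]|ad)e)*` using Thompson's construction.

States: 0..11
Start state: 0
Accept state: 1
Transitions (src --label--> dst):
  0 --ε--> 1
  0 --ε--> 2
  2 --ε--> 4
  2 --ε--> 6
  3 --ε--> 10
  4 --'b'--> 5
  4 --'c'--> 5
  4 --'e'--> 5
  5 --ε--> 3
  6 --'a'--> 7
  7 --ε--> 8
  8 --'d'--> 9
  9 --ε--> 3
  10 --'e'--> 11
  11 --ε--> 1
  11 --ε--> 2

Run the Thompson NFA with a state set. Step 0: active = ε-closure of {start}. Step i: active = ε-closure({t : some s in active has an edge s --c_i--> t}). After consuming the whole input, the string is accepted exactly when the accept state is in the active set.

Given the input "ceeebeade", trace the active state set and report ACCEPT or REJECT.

S₀ = ε-closure({0}) = {0,1,2,4,6}
'c' @ 1: {3,5,10}
'e' @ 2: {1,2,4,6,11}  [accepting]
'e' @ 3: {3,5,10}
'e' @ 4: {1,2,4,6,11}  [accepting]
'b' @ 5: {3,5,10}
'e' @ 6: {1,2,4,6,11}  [accepting]
'a' @ 7: {7,8}
'd' @ 8: {3,9,10}
'e' @ 9: {1,2,4,6,11}  [accepting]
end set {1,2,4,6,11} — state 1 in

Answer: ACCEPT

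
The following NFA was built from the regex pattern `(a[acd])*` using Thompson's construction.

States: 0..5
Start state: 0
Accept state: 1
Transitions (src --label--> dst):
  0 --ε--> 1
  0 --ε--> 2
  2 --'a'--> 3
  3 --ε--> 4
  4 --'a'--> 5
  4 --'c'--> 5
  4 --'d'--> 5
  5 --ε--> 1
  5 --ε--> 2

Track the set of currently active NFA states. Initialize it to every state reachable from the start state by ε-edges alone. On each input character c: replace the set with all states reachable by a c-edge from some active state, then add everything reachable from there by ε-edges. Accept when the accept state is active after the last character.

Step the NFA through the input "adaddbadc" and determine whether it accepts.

Answer: REJECT

Steps:
S₀ = ε-closure({0}) = {0,1,2}
'a' @ 1: {3,4}
'd' @ 2: {1,2,5}  (accept∈set)
'a' @ 3: {3,4}
'd' @ 4: {1,2,5}  (accept∈set)
'd' @ 5: {}  — state set empty
rest 'badc' ignored (set empty)
final: {}; accept 1 not in set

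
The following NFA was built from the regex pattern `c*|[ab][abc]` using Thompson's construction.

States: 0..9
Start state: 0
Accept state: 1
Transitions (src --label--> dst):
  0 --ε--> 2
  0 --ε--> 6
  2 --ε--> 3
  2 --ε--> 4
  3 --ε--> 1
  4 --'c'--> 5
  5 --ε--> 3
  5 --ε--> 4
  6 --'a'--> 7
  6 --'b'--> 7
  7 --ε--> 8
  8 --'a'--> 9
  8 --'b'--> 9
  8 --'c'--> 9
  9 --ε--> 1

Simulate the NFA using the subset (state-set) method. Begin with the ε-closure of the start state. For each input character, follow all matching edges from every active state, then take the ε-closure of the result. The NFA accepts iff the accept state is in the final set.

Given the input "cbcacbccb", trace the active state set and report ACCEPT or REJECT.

Answer: REJECT

Derivation:
initial (ε-close {0}): {0,1,2,3,4,6}
'c' @ 1: {1,3,4,5}  (accept∈set)
'b' @ 2: {}  — state set empty
rest 'cacbccb' ignored (set empty)
after full input: {}  (accept=1 not in)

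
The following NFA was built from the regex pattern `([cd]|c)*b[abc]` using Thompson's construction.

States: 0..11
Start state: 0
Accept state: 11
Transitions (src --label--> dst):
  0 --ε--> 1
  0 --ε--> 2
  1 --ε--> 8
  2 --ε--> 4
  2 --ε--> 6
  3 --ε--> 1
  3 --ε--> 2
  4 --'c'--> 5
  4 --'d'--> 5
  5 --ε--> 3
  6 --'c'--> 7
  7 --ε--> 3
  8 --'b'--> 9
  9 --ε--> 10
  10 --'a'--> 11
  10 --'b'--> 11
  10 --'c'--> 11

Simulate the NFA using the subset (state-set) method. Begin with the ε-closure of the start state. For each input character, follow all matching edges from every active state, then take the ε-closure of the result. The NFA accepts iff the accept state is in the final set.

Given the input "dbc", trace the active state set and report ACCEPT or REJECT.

start: ε-closure({0}) = {0,1,2,4,6,8}
'd' @ 1: {1,2,3,4,5,6,8}
'b' @ 2: {9,10}
'c' @ 3: {11}  ✓accept
final: {11}; accept 11 in set

Answer: ACCEPT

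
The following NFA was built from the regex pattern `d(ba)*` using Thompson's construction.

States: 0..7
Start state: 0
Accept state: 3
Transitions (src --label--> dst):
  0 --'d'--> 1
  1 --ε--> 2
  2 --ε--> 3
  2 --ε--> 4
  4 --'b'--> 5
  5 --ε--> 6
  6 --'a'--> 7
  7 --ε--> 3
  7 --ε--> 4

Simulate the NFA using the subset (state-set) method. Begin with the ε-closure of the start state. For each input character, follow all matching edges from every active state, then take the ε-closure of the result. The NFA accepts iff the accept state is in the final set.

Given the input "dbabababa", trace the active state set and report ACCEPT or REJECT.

Answer: ACCEPT

Trace:
initial (ε-close {0}): {0}
'd' @ 1: {1,2,3,4}  [accepting]
'b' @ 2: {5,6}
'a' @ 3: {3,4,7}  [accepting]
'b' @ 4: {5,6}
'a' @ 5: {3,4,7}  [accepting]
'b' @ 6: {5,6}
'a' @ 7: {3,4,7}  [accepting]
'b' @ 8: {5,6}
'a' @ 9: {3,4,7}  [accepting]
end set {3,4,7} — state 3 in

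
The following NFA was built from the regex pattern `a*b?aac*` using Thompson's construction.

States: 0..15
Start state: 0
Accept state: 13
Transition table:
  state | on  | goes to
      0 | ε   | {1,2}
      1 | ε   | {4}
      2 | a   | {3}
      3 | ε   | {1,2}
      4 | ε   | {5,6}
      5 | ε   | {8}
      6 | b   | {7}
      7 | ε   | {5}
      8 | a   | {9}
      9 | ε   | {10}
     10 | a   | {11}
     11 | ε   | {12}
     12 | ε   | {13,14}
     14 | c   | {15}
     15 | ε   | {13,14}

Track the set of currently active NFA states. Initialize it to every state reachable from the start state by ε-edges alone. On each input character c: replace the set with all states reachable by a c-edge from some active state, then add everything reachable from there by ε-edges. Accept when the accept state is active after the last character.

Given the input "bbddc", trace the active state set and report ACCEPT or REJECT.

S₀ = ε-closure({0}) = {0,1,2,4,5,6,8}
'b' @ 1: {5,7,8}
'b' @ 2: {}  — state set empty
rest 'ddc' ignored (set empty)
end set {} — state 13 not in

Answer: REJECT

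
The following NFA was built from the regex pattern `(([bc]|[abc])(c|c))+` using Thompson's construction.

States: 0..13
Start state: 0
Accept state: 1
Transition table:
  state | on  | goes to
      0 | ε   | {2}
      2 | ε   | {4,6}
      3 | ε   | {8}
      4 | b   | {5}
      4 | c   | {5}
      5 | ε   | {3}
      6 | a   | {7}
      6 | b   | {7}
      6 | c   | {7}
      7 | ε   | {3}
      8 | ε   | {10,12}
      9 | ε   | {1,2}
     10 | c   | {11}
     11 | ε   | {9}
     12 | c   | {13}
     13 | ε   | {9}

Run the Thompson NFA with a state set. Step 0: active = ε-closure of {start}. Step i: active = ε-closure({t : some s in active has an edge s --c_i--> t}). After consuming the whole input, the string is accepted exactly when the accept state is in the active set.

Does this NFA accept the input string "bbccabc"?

start: ε-closure({0}) = {0,2,4,6}
'b' @ 1: {3,5,7,8,10,12}
'b' @ 2: {}  — no active states
rest 'ccabc' ignored (set empty)
final: {}; accept 1 not in set

Answer: REJECT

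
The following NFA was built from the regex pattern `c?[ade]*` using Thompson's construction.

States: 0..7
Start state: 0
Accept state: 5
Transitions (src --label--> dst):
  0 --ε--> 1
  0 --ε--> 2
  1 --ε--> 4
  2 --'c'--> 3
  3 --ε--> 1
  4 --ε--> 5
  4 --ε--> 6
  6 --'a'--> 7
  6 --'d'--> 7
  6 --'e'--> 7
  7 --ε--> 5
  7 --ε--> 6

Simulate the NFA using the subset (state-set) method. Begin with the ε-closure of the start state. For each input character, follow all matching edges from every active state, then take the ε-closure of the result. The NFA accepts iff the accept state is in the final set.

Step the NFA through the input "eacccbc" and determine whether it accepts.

Answer: REJECT

Derivation:
S₀ = ε-closure({0}) = {0,1,2,4,5,6}
'e' @ 1: {5,6,7}  ✓accept
'a' @ 2: {5,6,7}  ✓accept
'c' @ 3: {}  — dead — no transitions
rest 'ccbc' ignored (set empty)
after full input: {}  (accept=5 not in)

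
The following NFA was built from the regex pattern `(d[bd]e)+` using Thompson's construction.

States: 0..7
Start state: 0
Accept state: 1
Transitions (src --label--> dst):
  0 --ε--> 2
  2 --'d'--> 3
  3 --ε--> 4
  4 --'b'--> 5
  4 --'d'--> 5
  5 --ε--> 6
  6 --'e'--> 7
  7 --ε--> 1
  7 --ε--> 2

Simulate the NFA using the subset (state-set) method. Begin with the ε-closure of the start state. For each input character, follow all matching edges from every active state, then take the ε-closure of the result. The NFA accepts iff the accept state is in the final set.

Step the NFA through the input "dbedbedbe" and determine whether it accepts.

Answer: ACCEPT

Steps:
start: ε-closure({0}) = {0,2}
'd' @ 1: {3,4}
'b' @ 2: {5,6}
'e' @ 3: {1,2,7}  ✓accept
'd' @ 4: {3,4}
'b' @ 5: {5,6}
'e' @ 6: {1,2,7}  ✓accept
'd' @ 7: {3,4}
'b' @ 8: {5,6}
'e' @ 9: {1,2,7}  ✓accept
end set {1,2,7} — state 1 in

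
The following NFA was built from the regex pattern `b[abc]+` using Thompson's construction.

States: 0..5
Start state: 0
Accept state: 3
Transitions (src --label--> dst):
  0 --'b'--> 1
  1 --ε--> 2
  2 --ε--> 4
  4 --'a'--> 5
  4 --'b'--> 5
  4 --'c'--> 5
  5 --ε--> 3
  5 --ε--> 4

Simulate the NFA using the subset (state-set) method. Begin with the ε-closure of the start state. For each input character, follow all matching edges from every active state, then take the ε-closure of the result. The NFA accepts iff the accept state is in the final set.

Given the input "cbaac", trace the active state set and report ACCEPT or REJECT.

S₀ = ε-closure({0}) = {0}
'c' @ 1: {}  — no active states
rest 'baac' ignored (set empty)
final: {}; accept 3 not in set

Answer: REJECT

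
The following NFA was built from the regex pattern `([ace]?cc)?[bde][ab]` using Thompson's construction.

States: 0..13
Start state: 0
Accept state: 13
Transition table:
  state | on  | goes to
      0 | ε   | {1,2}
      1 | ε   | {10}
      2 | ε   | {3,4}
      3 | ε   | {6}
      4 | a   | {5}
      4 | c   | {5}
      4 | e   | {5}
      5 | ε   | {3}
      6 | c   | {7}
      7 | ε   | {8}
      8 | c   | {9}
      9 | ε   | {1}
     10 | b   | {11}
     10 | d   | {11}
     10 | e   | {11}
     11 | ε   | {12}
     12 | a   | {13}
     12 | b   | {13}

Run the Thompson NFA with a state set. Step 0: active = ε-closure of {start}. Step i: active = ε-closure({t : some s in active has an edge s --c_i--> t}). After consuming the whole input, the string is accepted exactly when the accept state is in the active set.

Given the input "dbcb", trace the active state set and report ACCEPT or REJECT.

S₀ = ε-closure({0}) = {0,1,2,3,4,6,10}
'd' @ 1: {11,12}
'b' @ 2: {13}  ✓accept
'c' @ 3: {}  — no active states
rest 'b' ignored (set empty)
end set {} — state 13 not in

Answer: REJECT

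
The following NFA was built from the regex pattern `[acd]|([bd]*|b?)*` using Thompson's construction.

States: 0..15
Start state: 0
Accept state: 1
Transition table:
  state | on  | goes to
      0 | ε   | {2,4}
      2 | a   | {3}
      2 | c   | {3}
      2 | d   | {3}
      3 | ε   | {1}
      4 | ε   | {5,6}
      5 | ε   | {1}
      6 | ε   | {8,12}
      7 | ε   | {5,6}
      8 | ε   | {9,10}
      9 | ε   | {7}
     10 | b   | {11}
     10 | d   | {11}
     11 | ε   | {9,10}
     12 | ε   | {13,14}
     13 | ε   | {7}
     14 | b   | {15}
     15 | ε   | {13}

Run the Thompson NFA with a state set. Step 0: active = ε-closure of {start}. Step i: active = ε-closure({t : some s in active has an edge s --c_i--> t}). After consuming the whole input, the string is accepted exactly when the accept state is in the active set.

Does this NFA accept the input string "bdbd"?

Answer: ACCEPT

Steps:
S₀ = ε-closure({0}) = {0,1,2,4,5,6,7,8,9,10,12,13,14}
'b' @ 1: {1,5,6,7,8,9,10,11,12,13,14,15}  (accept∈set)
'd' @ 2: {1,5,6,7,8,9,10,11,12,13,14}  (accept∈set)
'b' @ 3: {1,5,6,7,8,9,10,11,12,13,14,15}  (accept∈set)
'd' @ 4: {1,5,6,7,8,9,10,11,12,13,14}  (accept∈set)
final: {1,5,6,7,8,9,10,11,12,13,14}; accept 1 in set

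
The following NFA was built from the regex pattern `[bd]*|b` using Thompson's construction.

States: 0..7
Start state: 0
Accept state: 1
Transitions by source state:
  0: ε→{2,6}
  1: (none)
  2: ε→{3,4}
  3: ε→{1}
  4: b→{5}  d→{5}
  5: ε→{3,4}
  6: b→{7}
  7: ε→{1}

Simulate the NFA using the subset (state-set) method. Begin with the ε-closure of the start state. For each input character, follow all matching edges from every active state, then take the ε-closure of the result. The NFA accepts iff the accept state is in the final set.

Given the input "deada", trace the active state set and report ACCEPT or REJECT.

Answer: REJECT

Derivation:
S₀ = ε-closure({0}) = {0,1,2,3,4,6}
'd' @ 1: {1,3,4,5}  [accepting]
'e' @ 2: {}  — dead — no transitions
rest 'ada' ignored (set empty)
end set {} — state 1 not in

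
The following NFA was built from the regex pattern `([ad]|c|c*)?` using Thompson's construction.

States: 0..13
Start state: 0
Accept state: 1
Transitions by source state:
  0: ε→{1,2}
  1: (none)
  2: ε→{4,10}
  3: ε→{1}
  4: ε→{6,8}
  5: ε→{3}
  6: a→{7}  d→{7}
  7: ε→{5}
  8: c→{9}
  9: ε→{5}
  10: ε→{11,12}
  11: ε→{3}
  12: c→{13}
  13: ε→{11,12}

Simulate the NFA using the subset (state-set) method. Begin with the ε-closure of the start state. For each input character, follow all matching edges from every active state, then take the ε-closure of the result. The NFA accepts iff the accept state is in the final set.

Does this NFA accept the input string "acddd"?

Answer: REJECT

Steps:
start: ε-closure({0}) = {0,1,2,3,4,6,8,10,11,12}
'a' @ 1: {1,3,5,7}  ✓accept
'c' @ 2: {}  — no active states
rest 'ddd' ignored (set empty)
end set {} — state 1 not in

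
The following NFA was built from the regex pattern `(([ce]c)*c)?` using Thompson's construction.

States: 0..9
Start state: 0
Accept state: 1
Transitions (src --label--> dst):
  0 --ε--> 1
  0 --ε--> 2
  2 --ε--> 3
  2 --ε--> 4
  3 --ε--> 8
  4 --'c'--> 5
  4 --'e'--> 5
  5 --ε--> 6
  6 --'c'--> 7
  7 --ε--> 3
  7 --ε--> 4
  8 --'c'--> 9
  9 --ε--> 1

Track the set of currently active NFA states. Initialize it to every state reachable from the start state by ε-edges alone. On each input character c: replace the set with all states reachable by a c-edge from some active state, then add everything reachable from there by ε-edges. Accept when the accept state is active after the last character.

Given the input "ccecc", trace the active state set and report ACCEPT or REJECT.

S₀ = ε-closure({0}) = {0,1,2,3,4,8}
'c' @ 1: {1,5,6,9}  [accepting]
'c' @ 2: {3,4,7,8}
'e' @ 3: {5,6}
'c' @ 4: {3,4,7,8}
'c' @ 5: {1,5,6,9}  [accepting]
final: {1,5,6,9}; accept 1 in set

Answer: ACCEPT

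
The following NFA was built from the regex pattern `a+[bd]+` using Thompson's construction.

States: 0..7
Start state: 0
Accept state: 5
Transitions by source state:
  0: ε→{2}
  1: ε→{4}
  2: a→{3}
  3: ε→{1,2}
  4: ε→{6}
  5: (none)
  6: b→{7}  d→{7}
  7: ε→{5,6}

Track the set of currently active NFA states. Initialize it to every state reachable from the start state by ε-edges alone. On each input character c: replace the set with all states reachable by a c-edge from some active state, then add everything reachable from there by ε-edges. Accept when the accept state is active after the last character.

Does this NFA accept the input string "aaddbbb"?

initial (ε-close {0}): {0,2}
'a' @ 1: {1,2,3,4,6}
'a' @ 2: {1,2,3,4,6}
'd' @ 3: {5,6,7}  [accepting]
'd' @ 4: {5,6,7}  [accepting]
'b' @ 5: {5,6,7}  [accepting]
'b' @ 6: {5,6,7}  [accepting]
'b' @ 7: {5,6,7}  [accepting]
final: {5,6,7}; accept 5 in set

Answer: ACCEPT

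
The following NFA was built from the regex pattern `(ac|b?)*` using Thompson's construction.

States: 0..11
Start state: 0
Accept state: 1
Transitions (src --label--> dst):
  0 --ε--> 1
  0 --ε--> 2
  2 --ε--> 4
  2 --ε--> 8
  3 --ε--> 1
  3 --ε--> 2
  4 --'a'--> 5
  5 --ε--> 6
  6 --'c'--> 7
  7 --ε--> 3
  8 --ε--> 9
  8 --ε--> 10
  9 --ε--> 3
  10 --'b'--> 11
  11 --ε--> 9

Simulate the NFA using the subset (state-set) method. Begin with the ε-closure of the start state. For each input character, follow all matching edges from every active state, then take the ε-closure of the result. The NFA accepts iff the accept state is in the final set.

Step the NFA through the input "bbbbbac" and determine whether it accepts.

start: ε-closure({0}) = {0,1,2,3,4,8,9,10}
'b' @ 1: {1,2,3,4,8,9,10,11}  ✓accept
'b' @ 2: {1,2,3,4,8,9,10,11}  ✓accept
'b' @ 3: {1,2,3,4,8,9,10,11}  ✓accept
'b' @ 4: {1,2,3,4,8,9,10,11}  ✓accept
'b' @ 5: {1,2,3,4,8,9,10,11}  ✓accept
'a' @ 6: {5,6}
'c' @ 7: {1,2,3,4,7,8,9,10}  ✓accept
final: {1,2,3,4,7,8,9,10}; accept 1 in set

Answer: ACCEPT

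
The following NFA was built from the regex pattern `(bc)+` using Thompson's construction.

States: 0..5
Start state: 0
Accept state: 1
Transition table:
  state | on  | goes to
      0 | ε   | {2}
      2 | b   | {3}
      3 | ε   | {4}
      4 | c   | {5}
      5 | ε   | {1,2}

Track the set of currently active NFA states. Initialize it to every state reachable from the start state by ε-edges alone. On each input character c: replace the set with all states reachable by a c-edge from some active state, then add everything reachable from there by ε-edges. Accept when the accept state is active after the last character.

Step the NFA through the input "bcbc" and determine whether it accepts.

initial (ε-close {0}): {0,2}
'b' @ 1: {3,4}
'c' @ 2: {1,2,5}  [accepting]
'b' @ 3: {3,4}
'c' @ 4: {1,2,5}  [accepting]
final: {1,2,5}; accept 1 in set

Answer: ACCEPT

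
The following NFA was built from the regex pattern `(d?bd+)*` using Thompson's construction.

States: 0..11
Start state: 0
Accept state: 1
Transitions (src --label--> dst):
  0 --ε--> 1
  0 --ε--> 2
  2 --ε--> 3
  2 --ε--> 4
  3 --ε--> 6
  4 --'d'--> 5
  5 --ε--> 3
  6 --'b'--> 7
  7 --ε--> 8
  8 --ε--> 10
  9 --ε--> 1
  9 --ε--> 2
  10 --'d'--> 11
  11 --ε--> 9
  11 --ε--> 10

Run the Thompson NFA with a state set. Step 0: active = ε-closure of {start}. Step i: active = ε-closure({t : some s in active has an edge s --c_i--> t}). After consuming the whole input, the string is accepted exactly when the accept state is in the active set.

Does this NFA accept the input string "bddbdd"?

S₀ = ε-closure({0}) = {0,1,2,3,4,6}
'b' @ 1: {7,8,10}
'd' @ 2: {1,2,3,4,6,9,10,11}  [accepting]
'd' @ 3: {1,2,3,4,5,6,9,10,11}  [accepting]
'b' @ 4: {7,8,10}
'd' @ 5: {1,2,3,4,6,9,10,11}  [accepting]
'd' @ 6: {1,2,3,4,5,6,9,10,11}  [accepting]
final: {1,2,3,4,5,6,9,10,11}; accept 1 in set

Answer: ACCEPT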